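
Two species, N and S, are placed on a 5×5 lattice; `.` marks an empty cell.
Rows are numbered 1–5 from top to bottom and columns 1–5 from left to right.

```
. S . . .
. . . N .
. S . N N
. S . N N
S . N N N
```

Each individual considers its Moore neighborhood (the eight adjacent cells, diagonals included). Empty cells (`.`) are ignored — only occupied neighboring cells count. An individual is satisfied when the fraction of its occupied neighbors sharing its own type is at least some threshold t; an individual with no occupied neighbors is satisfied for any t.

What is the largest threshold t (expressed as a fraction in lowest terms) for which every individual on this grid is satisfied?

Row 1: (1,2)S — no occupied neighbors
Row 2: (2,4)N 2/2
Row 3: (3,2)S 1/1 · (3,4)N 4/4 · (3,5)N 4/4
Row 4: (4,2)S 2/3 · (4,4)N 6/6 · (4,5)N 5/5
Row 5: (5,1)S 1/1 · (5,3)N 2/3 · (5,4)N 4/4 · (5,5)N 3/3
The smallest same-type fraction is 2/3 at (4,2), which reduces to 2/3. Any threshold above that leaves this individual unsatisfied.

2/3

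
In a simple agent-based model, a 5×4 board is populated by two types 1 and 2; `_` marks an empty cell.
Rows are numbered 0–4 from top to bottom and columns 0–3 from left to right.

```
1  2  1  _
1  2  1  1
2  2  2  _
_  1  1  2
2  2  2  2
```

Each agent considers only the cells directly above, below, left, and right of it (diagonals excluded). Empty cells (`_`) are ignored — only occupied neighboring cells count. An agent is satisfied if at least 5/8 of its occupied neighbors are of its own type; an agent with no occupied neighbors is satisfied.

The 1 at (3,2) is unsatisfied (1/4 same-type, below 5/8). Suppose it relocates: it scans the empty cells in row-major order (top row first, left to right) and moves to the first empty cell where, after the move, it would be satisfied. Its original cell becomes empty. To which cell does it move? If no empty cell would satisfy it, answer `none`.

(0,3)

Vacating (3,2). Empty cells in order:
  (0,3): 2/2 same-type → satisfied — stop here.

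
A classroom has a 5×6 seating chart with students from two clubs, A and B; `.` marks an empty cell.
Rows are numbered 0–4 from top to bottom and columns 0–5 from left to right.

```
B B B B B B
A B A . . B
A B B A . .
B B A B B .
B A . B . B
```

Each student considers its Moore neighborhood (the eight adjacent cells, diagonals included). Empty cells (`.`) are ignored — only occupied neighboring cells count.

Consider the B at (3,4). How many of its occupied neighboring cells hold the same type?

Occupied neighbors of (3,4): (2,3)=A, (3,3)=B, (4,3)=B, (4,5)=B.
Same type (B): 3 of 4.

3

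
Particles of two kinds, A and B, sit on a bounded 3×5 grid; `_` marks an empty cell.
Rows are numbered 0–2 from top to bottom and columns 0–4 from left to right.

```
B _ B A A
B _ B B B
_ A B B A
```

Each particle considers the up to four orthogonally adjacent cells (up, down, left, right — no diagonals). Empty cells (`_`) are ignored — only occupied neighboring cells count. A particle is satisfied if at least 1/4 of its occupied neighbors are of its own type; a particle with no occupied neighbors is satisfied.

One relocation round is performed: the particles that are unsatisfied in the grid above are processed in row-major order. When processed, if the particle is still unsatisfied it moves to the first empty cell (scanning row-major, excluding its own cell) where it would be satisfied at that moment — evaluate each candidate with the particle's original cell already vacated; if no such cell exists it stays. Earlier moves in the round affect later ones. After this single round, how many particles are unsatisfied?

Initially unsatisfied (in order): (2,1), (2,4).
  (2,1): no empty cell satisfies it; stays.
  (2,4) → (1,1).
Resulting grid:
B _ B A A
B A B B B
_ A B B _
All satisfied now.

0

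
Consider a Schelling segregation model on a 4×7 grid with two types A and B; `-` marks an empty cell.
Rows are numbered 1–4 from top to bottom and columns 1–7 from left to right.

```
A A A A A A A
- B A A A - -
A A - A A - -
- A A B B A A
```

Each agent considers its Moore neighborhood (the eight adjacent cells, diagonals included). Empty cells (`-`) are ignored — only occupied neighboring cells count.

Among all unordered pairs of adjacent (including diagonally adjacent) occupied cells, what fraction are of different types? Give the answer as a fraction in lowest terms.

4/15

Scan each occupied cell's neighbors to the right and below (and the two forward diagonals) so each pair is counted once.
Row 1: A(1,1)–A(1,2)= A(1,1)–B(2,2)≠ A(1,2)–A(1,3)= A(1,2)–B(2,2)≠ A(1,2)–A(2,3)= A(1,3)–A(1,4)= A(1,3)–A(2,3)= A(1,3)–A(2,4)= A(1,3)–B(2,2)≠ A(1,4)–A(1,5)= A(1,4)–A(2,4)= A(1,4)–A(2,5)= A(1,4)–A(2,3)= A(1,5)–A(1,6)= A(1,5)–A(2,5)= A(1,5)–A(2,4)= A(1,6)–A(1,7)= A(1,6)–A(2,5)=  → 3/18 unlike.
Row 2: B(2,2)–A(2,3)≠ B(2,2)–A(3,2)≠ B(2,2)–A(3,1)≠ A(2,3)–A(2,4)= A(2,3)–A(3,4)= A(2,3)–A(3,2)= A(2,4)–A(2,5)= A(2,4)–A(3,4)= A(2,4)–A(3,5)= A(2,5)–A(3,5)= A(2,5)–A(3,4)=  → 3/11 unlike.
Row 3: A(3,1)–A(3,2)= A(3,1)–A(4,2)= A(3,2)–A(4,2)= A(3,2)–A(4,3)= A(3,4)–A(3,5)= A(3,4)–B(4,4)≠ A(3,4)–B(4,5)≠ A(3,4)–A(4,3)= A(3,5)–B(4,5)≠ A(3,5)–A(4,6)= A(3,5)–B(4,4)≠  → 4/11 unlike.
Row 4: A(4,2)–A(4,3)= A(4,3)–B(4,4)≠ B(4,4)–B(4,5)= B(4,5)–A(4,6)≠ A(4,6)–A(4,7)=  → 2/5 unlike.
Total adjacent occupied pairs: 45; unlike-type pairs: 12.
12/45 reduces to 4/15.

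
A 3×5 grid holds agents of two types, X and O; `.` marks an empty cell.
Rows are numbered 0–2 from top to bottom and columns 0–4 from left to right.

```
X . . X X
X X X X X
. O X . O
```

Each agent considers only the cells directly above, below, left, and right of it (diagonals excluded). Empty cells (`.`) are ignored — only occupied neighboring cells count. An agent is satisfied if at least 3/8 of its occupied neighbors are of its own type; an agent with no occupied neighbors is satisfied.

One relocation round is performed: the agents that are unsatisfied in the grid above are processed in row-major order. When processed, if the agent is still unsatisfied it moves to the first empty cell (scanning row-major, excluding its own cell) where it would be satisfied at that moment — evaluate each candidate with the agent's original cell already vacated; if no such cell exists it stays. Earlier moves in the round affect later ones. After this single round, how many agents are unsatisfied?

1

Initially unsatisfied (in order): (2,1), (2,4).
  (2,1): no empty cell satisfies it; stays.
  (2,4) → (2,0).
Resulting grid:
X . . X X
X X X X X
O O X . .
Unsatisfied now: (2,1).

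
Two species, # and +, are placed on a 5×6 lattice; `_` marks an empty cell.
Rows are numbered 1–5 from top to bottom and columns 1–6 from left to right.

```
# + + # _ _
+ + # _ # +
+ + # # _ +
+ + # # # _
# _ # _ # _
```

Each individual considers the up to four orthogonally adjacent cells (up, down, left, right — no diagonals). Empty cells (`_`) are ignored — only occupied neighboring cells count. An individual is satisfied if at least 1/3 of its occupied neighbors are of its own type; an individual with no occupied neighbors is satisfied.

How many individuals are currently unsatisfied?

4

Row 1: (1,1)# 0/2 unhappy · (1,2)+ 2/3 ok · (1,3)+ 1/3 ok · (1,4)# 0/1 unhappy
Row 2: (2,1)+ 2/3 ok · (2,2)+ 3/4 ok · (2,3)# 1/3 ok · (2,5)# 0/1 unhappy · (2,6)+ 1/2 ok
Row 3: (3,1)+ 3/3 ok · (3,2)+ 3/4 ok · (3,3)# 3/4 ok · (3,4)# 2/2 ok · (3,6)+ 1/1 ok
Row 4: (4,1)+ 2/3 ok · (4,2)+ 2/3 ok · (4,3)# 3/4 ok · (4,4)# 3/3 ok · (4,5)# 2/2 ok
Row 5: (5,1)# 0/1 unhappy · (5,3)# 1/1 ok · (5,5)# 1/1 ok
Unsatisfied: (1,1), (1,4), (2,5), (5,1) — 4 in total.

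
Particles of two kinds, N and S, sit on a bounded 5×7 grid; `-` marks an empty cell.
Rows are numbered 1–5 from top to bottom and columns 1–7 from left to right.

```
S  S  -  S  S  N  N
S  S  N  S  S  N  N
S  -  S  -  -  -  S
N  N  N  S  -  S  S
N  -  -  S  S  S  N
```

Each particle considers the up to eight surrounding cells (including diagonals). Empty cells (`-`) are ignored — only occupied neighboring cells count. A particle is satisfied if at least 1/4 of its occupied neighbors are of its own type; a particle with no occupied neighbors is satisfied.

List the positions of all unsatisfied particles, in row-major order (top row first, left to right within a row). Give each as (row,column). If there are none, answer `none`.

(2,3), (5,7)

(1,1)S 3/3 ✓
(1,2)S 3/4 ✓
(1,4)S 3/4 ✓
(1,5)S 3/5 ✓
(1,6)N 3/5 ✓
(1,7)N 3/3 ✓
(2,1)S 4/4 ✓
(2,2)S 5/6 ✓
(2,3)N 0/5 ✗
(2,4)S 4/5 ✓
(2,5)S 3/5 ✓
(2,6)N 3/6 ✓
(2,7)N 3/4 ✓
(3,1)S 2/4 ✓
(3,3)S 3/6 ✓
(3,7)S 2/4 ✓
(4,1)N 2/3 ✓
(4,2)N 3/5 ✓
(4,3)N 1/4 ✓
(4,4)S 3/4 ✓
(4,6)S 4/5 ✓
(4,7)S 3/4 ✓
(5,1)N 2/2 ✓
(5,4)S 2/3 ✓
(5,5)S 4/4 ✓
(5,6)S 3/4 ✓
(5,7)N 0/3 ✗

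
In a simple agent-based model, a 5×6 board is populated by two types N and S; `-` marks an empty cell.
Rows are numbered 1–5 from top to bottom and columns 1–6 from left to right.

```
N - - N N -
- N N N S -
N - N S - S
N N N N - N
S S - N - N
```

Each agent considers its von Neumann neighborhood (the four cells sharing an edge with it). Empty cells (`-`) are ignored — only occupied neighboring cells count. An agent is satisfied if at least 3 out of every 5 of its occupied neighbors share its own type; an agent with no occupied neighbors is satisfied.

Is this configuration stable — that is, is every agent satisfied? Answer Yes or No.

Row 1: (1,1)N 0/0 ✓ · (1,4)N 2/2 ✓ · (1,5)N 1/2 ✗
Row 2: (2,2)N 1/1 ✓ · (2,3)N 3/3 ✓ · (2,4)N 2/4 ✗ · (2,5)S 0/2 ✗
Row 3: (3,1)N 1/1 ✓ · (3,3)N 2/3 ✓ · (3,4)S 0/3 ✗ · (3,6)S 0/1 ✗
Row 4: (4,1)N 2/3 ✓ · (4,2)N 2/3 ✓ · (4,3)N 3/3 ✓ · (4,4)N 2/3 ✓ · (4,6)N 1/2 ✗
Row 5: (5,1)S 1/2 ✗ · (5,2)S 1/2 ✗ · (5,4)N 1/1 ✓ · (5,6)N 1/1 ✓
For instance (1,5) has only 1/2 same-type neighbors, below 3/5.

No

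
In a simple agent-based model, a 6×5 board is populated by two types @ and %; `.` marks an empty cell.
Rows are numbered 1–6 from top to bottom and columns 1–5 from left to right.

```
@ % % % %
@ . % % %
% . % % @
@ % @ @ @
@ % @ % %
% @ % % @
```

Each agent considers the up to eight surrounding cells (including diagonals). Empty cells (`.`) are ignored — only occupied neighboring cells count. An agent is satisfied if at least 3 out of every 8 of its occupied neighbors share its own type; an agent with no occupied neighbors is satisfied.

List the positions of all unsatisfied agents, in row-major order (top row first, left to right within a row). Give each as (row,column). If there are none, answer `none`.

(1,1)@ 1/2 ✓
(1,2)% 2/4 ✓
(1,3)% 4/4 ✓
(1,4)% 5/5 ✓
(1,5)% 3/3 ✓
(2,1)@ 1/3 ✗
(2,3)% 6/6 ✓
(2,4)% 7/8 ✓
(2,5)% 4/5 ✓
(3,1)% 1/3 ✗
(3,3)% 4/6 ✓
(3,4)% 4/8 ✓
(3,5)@ 2/5 ✓
(4,1)@ 1/4 ✗
(4,2)% 3/7 ✓
(4,3)@ 2/7 ✗
(4,4)@ 4/8 ✓
(4,5)@ 2/5 ✓
(5,1)@ 2/5 ✓
(5,2)% 3/8 ✓
(5,3)@ 3/8 ✓
(5,4)% 3/8 ✓
(5,5)% 2/5 ✓
(6,1)% 1/3 ✗
(6,2)@ 2/5 ✓
(6,3)% 3/5 ✓
(6,4)% 3/5 ✓
(6,5)@ 0/3 ✗

(2,1), (3,1), (4,1), (4,3), (6,1), (6,5)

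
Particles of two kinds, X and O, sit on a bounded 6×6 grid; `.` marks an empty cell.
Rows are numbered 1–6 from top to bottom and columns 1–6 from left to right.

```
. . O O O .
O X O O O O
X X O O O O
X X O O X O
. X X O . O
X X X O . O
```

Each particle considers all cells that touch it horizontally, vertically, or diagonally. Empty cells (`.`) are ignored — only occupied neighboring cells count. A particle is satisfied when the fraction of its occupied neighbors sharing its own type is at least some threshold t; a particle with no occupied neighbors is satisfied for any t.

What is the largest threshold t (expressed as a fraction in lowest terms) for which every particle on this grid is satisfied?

Row 1: (1,3)O 3/4 · (1,4)O 5/5 · (1,5)O 4/4
Row 2: (2,1)O 0/3 · (2,2)X 2/6 · (2,3)O 5/7 · (2,4)O 8/8 · (2,5)O 7/7 · (2,6)O 4/4
Row 3: (3,1)X 4/5 · (3,2)X 4/8 · (3,3)O 5/8 · (3,4)O 7/8 · (3,5)O 7/8 · (3,6)O 4/5
Row 4: (4,1)X 4/4 · (4,2)X 5/7 · (4,3)O 4/8 · (4,4)O 5/7 · (4,5)X 0/7 · (4,6)O 3/4
Row 5: (5,2)X 6/7 · (5,3)X 4/8 · (5,4)O 3/6 · (5,6)O 2/3
Row 6: (6,1)X 2/2 · (6,2)X 4/4 · (6,3)X 3/5 · (6,4)O 1/3 · (6,6)O 1/1
The smallest same-type fraction is 0/3 at (2,1), which reduces to 0/1. Any threshold above that leaves this particle unsatisfied.

0/1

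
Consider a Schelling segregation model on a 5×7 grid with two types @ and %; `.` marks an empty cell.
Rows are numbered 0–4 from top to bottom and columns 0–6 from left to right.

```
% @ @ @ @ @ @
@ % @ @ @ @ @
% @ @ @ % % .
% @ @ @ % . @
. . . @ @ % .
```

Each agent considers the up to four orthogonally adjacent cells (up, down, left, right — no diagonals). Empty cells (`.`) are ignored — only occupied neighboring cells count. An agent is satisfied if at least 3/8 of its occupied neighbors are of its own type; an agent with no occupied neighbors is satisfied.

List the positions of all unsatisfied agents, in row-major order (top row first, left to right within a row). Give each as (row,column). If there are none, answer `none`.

(0,0)% 0/2 ✗
(0,1)@ 1/3 ✗
(0,2)@ 3/3 ✓
(0,3)@ 3/3 ✓
(0,4)@ 3/3 ✓
(0,5)@ 3/3 ✓
(0,6)@ 2/2 ✓
(1,0)@ 0/3 ✗
(1,1)% 0/4 ✗
(1,2)@ 3/4 ✓
(1,3)@ 4/4 ✓
(1,4)@ 3/4 ✓
(1,5)@ 3/4 ✓
(1,6)@ 2/2 ✓
(2,0)% 1/3 ✗
(2,1)@ 2/4 ✓
(2,2)@ 4/4 ✓
(2,3)@ 3/4 ✓
(2,4)% 2/4 ✓
(2,5)% 1/2 ✓
(3,0)% 1/2 ✓
(3,1)@ 2/3 ✓
(3,2)@ 3/3 ✓
(3,3)@ 3/4 ✓
(3,4)% 1/3 ✗
(3,6)@ 0/0 ✓
(4,3)@ 2/2 ✓
(4,4)@ 1/3 ✗
(4,5)% 0/1 ✗

(0,0), (0,1), (1,0), (1,1), (2,0), (3,4), (4,4), (4,5)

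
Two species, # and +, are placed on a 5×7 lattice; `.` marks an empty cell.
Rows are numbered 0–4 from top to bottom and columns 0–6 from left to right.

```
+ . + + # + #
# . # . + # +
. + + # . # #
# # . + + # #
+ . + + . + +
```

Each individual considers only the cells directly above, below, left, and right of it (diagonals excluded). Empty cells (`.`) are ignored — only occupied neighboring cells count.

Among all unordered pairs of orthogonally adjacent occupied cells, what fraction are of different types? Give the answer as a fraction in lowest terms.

Scan each occupied cell's neighbors to the right and below so each pair is counted once.
Row 0: +(0,0)–#(1,0)≠ +(0,2)–+(0,3)= +(0,2)–#(1,2)≠ +(0,3)–#(0,4)≠ #(0,4)–+(0,5)≠ #(0,4)–+(1,4)≠ +(0,5)–#(0,6)≠ +(0,5)–#(1,5)≠ #(0,6)–+(1,6)≠  → 8/9 unlike.
Row 1: #(1,2)–+(2,2)≠ +(1,4)–#(1,5)≠ #(1,5)–+(1,6)≠ #(1,5)–#(2,5)= +(1,6)–#(2,6)≠  → 4/5 unlike.
Row 2: +(2,1)–+(2,2)= +(2,1)–#(3,1)≠ +(2,2)–#(2,3)≠ #(2,3)–+(3,3)≠ #(2,5)–#(2,6)= #(2,5)–#(3,5)= #(2,6)–#(3,6)=  → 3/7 unlike.
Row 3: #(3,0)–#(3,1)= #(3,0)–+(4,0)≠ +(3,3)–+(3,4)= +(3,3)–+(4,3)= +(3,4)–#(3,5)≠ #(3,5)–#(3,6)= #(3,5)–+(4,5)≠ #(3,6)–+(4,6)≠  → 4/8 unlike.
Row 4: +(4,2)–+(4,3)= +(4,5)–+(4,6)=  → 0/2 unlike.
Total adjacent occupied pairs: 31; unlike-type pairs: 19.
19/31 is already in lowest terms.

19/31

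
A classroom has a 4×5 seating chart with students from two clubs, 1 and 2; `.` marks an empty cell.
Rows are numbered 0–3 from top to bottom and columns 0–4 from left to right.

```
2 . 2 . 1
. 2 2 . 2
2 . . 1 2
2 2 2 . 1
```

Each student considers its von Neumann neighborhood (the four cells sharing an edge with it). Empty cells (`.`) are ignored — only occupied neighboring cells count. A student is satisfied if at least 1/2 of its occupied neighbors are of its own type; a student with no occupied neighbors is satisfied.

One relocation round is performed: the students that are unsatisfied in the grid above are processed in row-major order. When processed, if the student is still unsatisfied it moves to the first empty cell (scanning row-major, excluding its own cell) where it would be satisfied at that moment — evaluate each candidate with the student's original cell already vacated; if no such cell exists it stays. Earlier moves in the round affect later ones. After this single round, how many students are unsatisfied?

Initially unsatisfied (in order): (0,4), (2,3), (2,4), (3,4).
  (0,4) → (3,3).
  (2,3): now satisfied by earlier moves; stays.
  (2,4) → (0,1).
  (3,4): now satisfied by earlier moves; stays.
Resulting grid:
2 2 2 . .
. 2 2 . 2
2 . . 1 .
2 2 2 1 1
All satisfied now.

0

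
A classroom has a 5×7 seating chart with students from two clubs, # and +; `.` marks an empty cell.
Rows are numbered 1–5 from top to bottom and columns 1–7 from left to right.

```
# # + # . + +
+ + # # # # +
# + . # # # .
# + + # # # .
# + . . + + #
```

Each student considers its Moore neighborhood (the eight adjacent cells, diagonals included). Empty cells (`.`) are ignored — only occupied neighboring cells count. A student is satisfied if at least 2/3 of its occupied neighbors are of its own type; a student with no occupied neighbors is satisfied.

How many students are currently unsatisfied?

20

(1,1)# 1/3 ✗
(1,2)# 2/5 ✗
(1,3)+ 1/5 ✗
(1,4)# 3/4 ✓
(1,6)+ 2/4 ✗
(1,7)+ 2/3 ✓
(2,1)+ 2/5 ✗
(2,2)+ 3/7 ✗
(2,3)# 4/7 ✗
(2,4)# 5/6 ✓
(2,5)# 6/7 ✓
(2,6)# 3/6 ✗
(2,7)+ 2/4 ✗
(3,1)# 1/5 ✗
(3,2)+ 4/7 ✗
(3,4)# 6/7 ✓
(3,5)# 8/8 ✓
(3,6)# 5/6 ✓
(4,1)# 2/5 ✗
(4,2)+ 3/6 ✗
(4,3)+ 3/5 ✗
(4,4)# 3/5 ✗
(4,5)# 5/7 ✓
(4,6)# 4/6 ✓
(5,1)# 1/3 ✗
(5,2)+ 2/4 ✗
(5,5)+ 1/4 ✗
(5,6)+ 1/4 ✗
(5,7)# 1/2 ✗
Unsatisfied: (1,1), (1,2), (1,3), (1,6), (2,1), (2,2), (2,3), (2,6), (2,7), (3,1), (3,2), (4,1), (4,2), (4,3), (4,4), (5,1), (5,2), (5,5), (5,6), (5,7) — 20 in total.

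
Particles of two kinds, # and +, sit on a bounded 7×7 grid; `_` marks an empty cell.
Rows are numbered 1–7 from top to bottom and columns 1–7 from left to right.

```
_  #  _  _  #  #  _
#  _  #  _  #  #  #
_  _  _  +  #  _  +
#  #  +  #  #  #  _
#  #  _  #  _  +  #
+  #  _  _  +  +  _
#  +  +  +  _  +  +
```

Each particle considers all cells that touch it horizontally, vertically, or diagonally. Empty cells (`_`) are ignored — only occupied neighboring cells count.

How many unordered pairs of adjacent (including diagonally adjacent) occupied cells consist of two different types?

Scan each occupied cell's neighbors to the right and below (and the two forward diagonals) so each pair is counted once.
Row 1: #(1,2)–#(2,3)= #(1,2)–#(2,1)= #(1,5)–#(1,6)= #(1,5)–#(2,5)= #(1,5)–#(2,6)= #(1,6)–#(2,6)= #(1,6)–#(2,7)= #(1,6)–#(2,5)=  → 0/8 unlike.
Row 2: #(2,3)–+(3,4)≠ #(2,5)–#(2,6)= #(2,5)–#(3,5)= #(2,5)–+(3,4)≠ #(2,6)–#(2,7)= #(2,6)–+(3,7)≠ #(2,6)–#(3,5)= #(2,7)–+(3,7)≠  → 4/8 unlike.
Row 3: +(3,4)–#(3,5)≠ +(3,4)–#(4,4)≠ +(3,4)–#(4,5)≠ +(3,4)–+(4,3)= #(3,5)–#(4,5)= #(3,5)–#(4,6)= #(3,5)–#(4,4)= +(3,7)–#(4,6)≠  → 4/8 unlike.
Row 4: #(4,1)–#(4,2)= #(4,1)–#(5,1)= #(4,1)–#(5,2)= #(4,2)–+(4,3)≠ #(4,2)–#(5,2)= #(4,2)–#(5,1)= +(4,3)–#(4,4)≠ +(4,3)–#(5,4)≠ +(4,3)–#(5,2)≠ #(4,4)–#(4,5)= #(4,4)–#(5,4)= #(4,5)–#(4,6)= #(4,5)–+(5,6)≠ #(4,5)–#(5,4)= #(4,6)–+(5,6)≠ #(4,6)–#(5,7)=  → 6/16 unlike.
Row 5: #(5,1)–#(5,2)= #(5,1)–+(6,1)≠ #(5,1)–#(6,2)= #(5,2)–#(6,2)= #(5,2)–+(6,1)≠ #(5,4)–+(6,5)≠ +(5,6)–#(5,7)≠ +(5,6)–+(6,6)= +(5,6)–+(6,5)= #(5,7)–+(6,6)≠  → 5/10 unlike.
Row 6: +(6,1)–#(6,2)≠ +(6,1)–#(7,1)≠ +(6,1)–+(7,2)= #(6,2)–+(7,2)≠ #(6,2)–+(7,3)≠ #(6,2)–#(7,1)= +(6,5)–+(6,6)= +(6,5)–+(7,6)= +(6,5)–+(7,4)= +(6,6)–+(7,6)= +(6,6)–+(7,7)=  → 4/11 unlike.
Row 7: #(7,1)–+(7,2)≠ +(7,2)–+(7,3)= +(7,3)–+(7,4)= +(7,6)–+(7,7)=  → 1/4 unlike.
Total adjacent occupied pairs: 65; unlike-type pairs: 24.

24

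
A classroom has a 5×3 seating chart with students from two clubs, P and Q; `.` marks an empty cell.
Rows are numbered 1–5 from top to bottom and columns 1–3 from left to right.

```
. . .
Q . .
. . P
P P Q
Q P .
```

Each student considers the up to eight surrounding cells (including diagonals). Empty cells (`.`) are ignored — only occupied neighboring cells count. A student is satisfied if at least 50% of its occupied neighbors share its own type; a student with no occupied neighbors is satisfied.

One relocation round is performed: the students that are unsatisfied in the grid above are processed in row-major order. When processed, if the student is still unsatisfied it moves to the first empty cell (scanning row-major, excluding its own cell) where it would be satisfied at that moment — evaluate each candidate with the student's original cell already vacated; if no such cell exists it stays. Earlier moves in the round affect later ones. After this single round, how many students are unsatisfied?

Initially unsatisfied (in order): (4,3), (5,1).
  (4,3) → (1,1).
  (5,1) → (1,2).
Resulting grid:
Q Q .
Q . .
. . P
P P .
. P .
All satisfied now.

0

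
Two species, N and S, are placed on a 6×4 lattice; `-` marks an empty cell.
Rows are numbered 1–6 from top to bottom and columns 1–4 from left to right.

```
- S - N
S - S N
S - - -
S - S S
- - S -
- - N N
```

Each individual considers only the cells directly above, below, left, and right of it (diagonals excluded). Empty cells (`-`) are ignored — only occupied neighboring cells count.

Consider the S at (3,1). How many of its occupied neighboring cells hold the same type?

2

Occupied neighbors of (3,1): (2,1)=S, (4,1)=S.
Same type (S): 2 of 2.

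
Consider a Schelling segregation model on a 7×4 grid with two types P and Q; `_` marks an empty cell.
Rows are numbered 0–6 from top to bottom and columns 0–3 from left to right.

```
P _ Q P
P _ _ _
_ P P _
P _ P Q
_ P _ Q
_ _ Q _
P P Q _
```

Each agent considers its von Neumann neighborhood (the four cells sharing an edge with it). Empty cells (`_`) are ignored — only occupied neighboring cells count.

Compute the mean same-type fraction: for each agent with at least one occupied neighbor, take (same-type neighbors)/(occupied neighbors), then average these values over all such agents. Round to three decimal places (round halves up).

Row 0: (0,0)P 1/1 · (0,2)Q 0/1 · (0,3)P 0/1
Row 1: (1,0)P 1/1
Row 2: (2,1)P 1/1 · (2,2)P 2/2
Row 3: (3,0)P — no occupied neighbors · (3,2)P 1/2 · (3,3)Q 1/2
Row 4: (4,1)P — no occupied neighbors · (4,3)Q 1/1
Row 5: (5,2)Q 1/1
Row 6: (6,0)P 1/1 · (6,1)P 1/2 · (6,2)Q 1/2
Sum over 13 agents: 1/1 + 0/1 + 0/1 + 1/1 + 1/1 + 2/2 + 1/2 + 1/2 + 1/1 + 1/1 + 1/1 + 1/2 + 1/2 = 9; mean = 9 ÷ 13 = 9/13 = 0.692307… → 0.692.

0.692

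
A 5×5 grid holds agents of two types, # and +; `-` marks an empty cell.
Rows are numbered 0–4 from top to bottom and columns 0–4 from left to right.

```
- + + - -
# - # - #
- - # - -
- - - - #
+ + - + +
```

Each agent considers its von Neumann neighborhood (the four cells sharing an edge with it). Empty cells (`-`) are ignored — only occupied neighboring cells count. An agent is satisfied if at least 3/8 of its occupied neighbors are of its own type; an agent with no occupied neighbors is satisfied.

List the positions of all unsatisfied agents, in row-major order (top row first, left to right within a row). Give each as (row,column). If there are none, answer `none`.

(3,4)

(0,1)+ 1/1 ✓
(0,2)+ 1/2 ✓
(1,0)# 0/0 ✓
(1,2)# 1/2 ✓
(1,4)# 0/0 ✓
(2,2)# 1/1 ✓
(3,4)# 0/1 ✗
(4,0)+ 1/1 ✓
(4,1)+ 1/1 ✓
(4,3)+ 1/1 ✓
(4,4)+ 1/2 ✓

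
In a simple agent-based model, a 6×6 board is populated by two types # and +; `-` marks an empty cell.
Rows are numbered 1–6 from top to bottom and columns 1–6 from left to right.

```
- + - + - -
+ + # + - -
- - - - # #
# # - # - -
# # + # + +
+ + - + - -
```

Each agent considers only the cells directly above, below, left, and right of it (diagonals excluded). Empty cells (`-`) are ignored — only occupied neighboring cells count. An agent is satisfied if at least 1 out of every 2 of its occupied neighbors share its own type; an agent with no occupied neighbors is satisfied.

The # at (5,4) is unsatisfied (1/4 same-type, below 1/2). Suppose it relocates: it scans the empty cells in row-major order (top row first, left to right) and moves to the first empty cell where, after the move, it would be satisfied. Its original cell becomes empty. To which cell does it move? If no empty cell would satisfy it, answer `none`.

Vacating (5,4). Empty cells in order:
  (1,1): 0/2 same-type → still unsatisfied.
  (1,3): 1/3 same-type → still unsatisfied.
  (1,5): 0/1 same-type → still unsatisfied.
  (1,6): 0/0 same-type → satisfied — stop here.

(1,6)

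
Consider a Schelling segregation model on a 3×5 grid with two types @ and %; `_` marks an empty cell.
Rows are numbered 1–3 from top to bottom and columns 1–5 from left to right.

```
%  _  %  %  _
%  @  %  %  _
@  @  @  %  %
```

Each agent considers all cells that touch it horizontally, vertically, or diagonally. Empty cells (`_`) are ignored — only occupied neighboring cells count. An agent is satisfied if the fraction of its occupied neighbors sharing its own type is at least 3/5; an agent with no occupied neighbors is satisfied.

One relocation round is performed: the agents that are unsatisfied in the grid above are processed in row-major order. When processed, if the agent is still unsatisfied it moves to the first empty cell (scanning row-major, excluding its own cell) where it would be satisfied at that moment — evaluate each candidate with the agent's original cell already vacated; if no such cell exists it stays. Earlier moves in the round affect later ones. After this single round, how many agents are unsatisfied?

1

Initially unsatisfied (in order): (1,1), (2,1), (2,2), (2,3), (3,3).
  (1,1) → (1,2).
  (2,1) → (1,5).
  (2,2) → (2,1).
  (2,3): now satisfied by earlier moves; stays.
  (3,3): no empty cell satisfies it; stays.
Resulting grid:
_ % % % %
@ _ % % _
@ @ @ % %
Unsatisfied now: (3,3).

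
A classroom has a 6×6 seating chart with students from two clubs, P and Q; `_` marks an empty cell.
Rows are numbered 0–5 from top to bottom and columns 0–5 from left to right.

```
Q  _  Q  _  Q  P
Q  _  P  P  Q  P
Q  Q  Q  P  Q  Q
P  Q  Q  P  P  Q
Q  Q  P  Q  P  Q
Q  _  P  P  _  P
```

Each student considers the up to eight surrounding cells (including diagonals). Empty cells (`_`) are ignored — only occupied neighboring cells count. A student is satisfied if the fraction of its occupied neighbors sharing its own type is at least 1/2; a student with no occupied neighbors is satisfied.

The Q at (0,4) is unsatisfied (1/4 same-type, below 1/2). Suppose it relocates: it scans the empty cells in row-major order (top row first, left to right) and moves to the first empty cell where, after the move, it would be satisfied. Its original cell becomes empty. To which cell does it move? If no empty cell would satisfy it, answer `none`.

Vacating (0,4). Empty cells in order:
  (0,1): 3/4 same-type → satisfied — stop here.

(0,1)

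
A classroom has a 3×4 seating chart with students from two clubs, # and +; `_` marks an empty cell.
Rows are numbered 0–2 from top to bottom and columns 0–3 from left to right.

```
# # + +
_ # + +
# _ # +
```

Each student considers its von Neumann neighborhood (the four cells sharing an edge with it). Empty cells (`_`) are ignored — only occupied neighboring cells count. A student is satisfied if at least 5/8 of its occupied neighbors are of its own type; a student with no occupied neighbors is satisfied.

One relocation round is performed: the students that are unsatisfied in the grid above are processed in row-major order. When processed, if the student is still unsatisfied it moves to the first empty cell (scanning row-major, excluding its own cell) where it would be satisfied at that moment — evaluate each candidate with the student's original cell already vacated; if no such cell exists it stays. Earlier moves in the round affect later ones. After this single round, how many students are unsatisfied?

Initially unsatisfied (in order): (1,1), (1,2), (2,2), (2,3).
  (1,1) → (1,0).
  (1,2): now satisfied by earlier moves; stays.
  (2,2) → (1,1).
  (2,3): now satisfied by earlier moves; stays.
Resulting grid:
# # + +
# # + +
# _ _ +
All satisfied now.

0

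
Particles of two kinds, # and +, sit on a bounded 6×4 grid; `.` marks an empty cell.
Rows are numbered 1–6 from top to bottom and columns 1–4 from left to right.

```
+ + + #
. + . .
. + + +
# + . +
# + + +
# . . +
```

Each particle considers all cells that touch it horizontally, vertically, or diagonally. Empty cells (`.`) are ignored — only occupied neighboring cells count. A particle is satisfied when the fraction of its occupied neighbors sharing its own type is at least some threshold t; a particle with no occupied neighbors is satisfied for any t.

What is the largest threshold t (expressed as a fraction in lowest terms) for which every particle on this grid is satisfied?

(1,1)+ 2/2
(1,2)+ 3/3
(1,3)+ 2/3
(1,4)# 0/1
(2,2)+ 5/5
(3,2)+ 3/4
(3,3)+ 5/5
(3,4)+ 2/2
(4,1)# 1/4
(4,2)+ 4/6
(4,4)+ 4/4
(5,1)# 2/4
(5,2)+ 2/5
(5,3)+ 5/5
(5,4)+ 3/3
(6,1)# 1/2
(6,4)+ 2/2
The smallest same-type fraction is 0/1 at (1,4), which reduces to 0/1. Any threshold above that leaves this particle unsatisfied.

0/1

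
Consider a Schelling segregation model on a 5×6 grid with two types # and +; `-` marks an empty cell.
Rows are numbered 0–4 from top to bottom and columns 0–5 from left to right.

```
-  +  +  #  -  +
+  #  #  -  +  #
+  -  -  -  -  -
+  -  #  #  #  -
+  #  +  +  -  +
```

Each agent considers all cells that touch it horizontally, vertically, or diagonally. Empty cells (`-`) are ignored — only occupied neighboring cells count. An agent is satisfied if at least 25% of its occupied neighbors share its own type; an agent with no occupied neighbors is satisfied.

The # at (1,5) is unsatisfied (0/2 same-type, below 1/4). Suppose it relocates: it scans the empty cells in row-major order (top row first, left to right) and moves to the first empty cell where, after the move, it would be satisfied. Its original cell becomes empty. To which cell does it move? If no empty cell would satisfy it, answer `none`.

(0,0)

Vacating (1,5). Empty cells in order:
  (0,0): 1/3 same-type → satisfied — stop here.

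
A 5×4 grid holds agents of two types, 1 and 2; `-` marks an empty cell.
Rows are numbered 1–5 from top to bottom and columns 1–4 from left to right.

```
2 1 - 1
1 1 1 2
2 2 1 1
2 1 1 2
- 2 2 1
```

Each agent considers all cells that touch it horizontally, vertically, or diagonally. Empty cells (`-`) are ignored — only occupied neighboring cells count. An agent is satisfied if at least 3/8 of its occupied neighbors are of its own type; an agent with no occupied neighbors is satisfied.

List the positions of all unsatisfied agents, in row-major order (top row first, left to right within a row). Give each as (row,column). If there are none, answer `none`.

(1,1)2 0/3 ✗
(1,2)1 3/4 ✓
(1,4)1 1/2 ✓
(2,1)1 2/5 ✓
(2,2)1 4/7 ✓
(2,3)1 5/7 ✓
(2,4)2 0/4 ✗
(3,1)2 2/5 ✓
(3,2)2 2/8 ✗
(3,3)1 5/8 ✓
(3,4)1 3/5 ✓
(4,1)2 3/4 ✓
(4,2)1 2/7 ✗
(4,3)1 4/8 ✓
(4,4)2 1/5 ✗
(5,2)2 2/4 ✓
(5,3)2 2/5 ✓
(5,4)1 1/3 ✗

(1,1), (2,4), (3,2), (4,2), (4,4), (5,4)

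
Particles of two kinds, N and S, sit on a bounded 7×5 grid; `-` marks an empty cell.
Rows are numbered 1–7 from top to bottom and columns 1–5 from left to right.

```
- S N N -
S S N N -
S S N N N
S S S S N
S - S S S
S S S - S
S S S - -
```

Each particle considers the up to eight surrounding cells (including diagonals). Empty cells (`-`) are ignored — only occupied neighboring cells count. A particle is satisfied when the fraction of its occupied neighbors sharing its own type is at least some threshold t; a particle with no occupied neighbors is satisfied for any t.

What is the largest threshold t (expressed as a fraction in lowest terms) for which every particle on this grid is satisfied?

Row 1: (1,2)S 2/4 · (1,3)N 3/5 · (1,4)N 3/3
Row 2: (2,1)S 4/4 · (2,2)S 4/7 · (2,3)N 5/8 · (2,4)N 6/6
Row 3: (3,1)S 5/5 · (3,2)S 6/8 · (3,3)N 3/8 · (3,4)N 5/7 · (3,5)N 3/4
Row 4: (4,1)S 4/4 · (4,2)S 6/7 · (4,3)S 5/7 · (4,4)S 4/8 · (4,5)N 2/5
Row 5: (5,1)S 4/4 · (5,3)S 6/6 · (5,4)S 6/7 · (5,5)S 3/4
Row 6: (6,1)S 4/4 · (6,2)S 7/7 · (6,3)S 5/5 · (6,5)S 2/2
Row 7: (7,1)S 3/3 · (7,2)S 5/5 · (7,3)S 3/3
The smallest same-type fraction is 3/8 at (3,3), which reduces to 3/8. Any threshold above that leaves this particle unsatisfied.

3/8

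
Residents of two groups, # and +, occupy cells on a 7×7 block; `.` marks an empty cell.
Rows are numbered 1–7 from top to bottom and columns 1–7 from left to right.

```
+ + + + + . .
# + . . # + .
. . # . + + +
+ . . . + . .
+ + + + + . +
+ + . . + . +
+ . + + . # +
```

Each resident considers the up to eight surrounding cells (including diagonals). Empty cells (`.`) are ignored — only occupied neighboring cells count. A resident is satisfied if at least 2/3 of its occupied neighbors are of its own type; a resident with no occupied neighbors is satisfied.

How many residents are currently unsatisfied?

6

(1,1)+ 2/3 ok
(1,2)+ 3/4 ok
(1,3)+ 3/3 ok
(1,4)+ 2/3 ok
(1,5)+ 2/3 ok
(2,1)# 0/3 unhappy
(2,2)+ 3/5 unhappy
(2,5)# 0/5 unhappy
(2,6)+ 4/5 ok
(3,3)# 0/1 unhappy
(3,5)+ 3/4 ok
(3,6)+ 4/5 ok
(3,7)+ 2/2 ok
(4,1)+ 2/2 ok
(4,5)+ 4/4 ok
(5,1)+ 4/4 ok
(5,2)+ 5/5 ok
(5,3)+ 3/3 ok
(5,4)+ 4/4 ok
(5,5)+ 3/3 ok
(5,7)+ 1/1 ok
(6,1)+ 4/4 ok
(6,2)+ 6/6 ok
(6,5)+ 3/4 ok
(6,7)+ 2/3 ok
(7,1)+ 2/2 ok
(7,3)+ 2/2 ok
(7,4)+ 2/2 ok
(7,6)# 0/3 unhappy
(7,7)+ 1/2 unhappy
Unsatisfied: (2,1), (2,2), (2,5), (3,3), (7,6), (7,7) — 6 in total.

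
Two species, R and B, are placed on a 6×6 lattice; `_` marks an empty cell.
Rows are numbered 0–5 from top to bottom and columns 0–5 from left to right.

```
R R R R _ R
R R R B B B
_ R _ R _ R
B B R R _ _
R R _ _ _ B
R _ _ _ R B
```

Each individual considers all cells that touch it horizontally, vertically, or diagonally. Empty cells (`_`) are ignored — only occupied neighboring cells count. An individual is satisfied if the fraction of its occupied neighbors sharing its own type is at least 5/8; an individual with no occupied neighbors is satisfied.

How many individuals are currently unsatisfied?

14

(0,0)R 3/3 ✓
(0,1)R 5/5 ✓
(0,2)R 4/5 ✓
(0,3)R 2/4 ✗
(0,5)R 0/2 ✗
(1,0)R 4/4 ✓
(1,1)R 6/6 ✓
(1,2)R 6/7 ✓
(1,3)B 1/5 ✗
(1,4)B 2/6 ✗
(1,5)B 1/3 ✗
(2,1)R 4/6 ✓
(2,3)R 3/5 ✗
(2,5)R 0/2 ✗
(3,0)B 1/4 ✗
(3,1)B 1/5 ✗
(3,2)R 4/5 ✓
(3,3)R 2/2 ✓
(4,0)R 2/4 ✗
(4,1)R 3/5 ✗
(4,5)B 1/2 ✗
(5,0)R 2/2 ✓
(5,4)R 0/2 ✗
(5,5)B 1/2 ✗
Unsatisfied: (0,3), (0,5), (1,3), (1,4), (1,5), (2,3), (2,5), (3,0), (3,1), (4,0), (4,1), (4,5), (5,4), (5,5) — 14 in total.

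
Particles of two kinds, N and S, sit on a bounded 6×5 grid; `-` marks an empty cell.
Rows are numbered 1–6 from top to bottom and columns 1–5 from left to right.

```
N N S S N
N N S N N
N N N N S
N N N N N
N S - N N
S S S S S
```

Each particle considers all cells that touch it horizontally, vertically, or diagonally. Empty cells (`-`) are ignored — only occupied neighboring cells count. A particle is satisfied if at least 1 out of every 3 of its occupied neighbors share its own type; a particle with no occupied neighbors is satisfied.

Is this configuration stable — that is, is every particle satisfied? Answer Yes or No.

(1,1)N 3/3 satisfied
(1,2)N 3/5 satisfied
(1,3)S 2/5 satisfied
(1,4)S 2/5 satisfied
(1,5)N 2/3 satisfied
(2,1)N 5/5 satisfied
(2,2)N 6/8 satisfied
(2,3)S 2/8 not
(2,4)N 4/8 satisfied
(2,5)N 3/5 satisfied
(3,1)N 5/5 satisfied
(3,2)N 7/8 satisfied
(3,3)N 7/8 satisfied
(3,4)N 6/8 satisfied
(3,5)S 0/5 not
(4,1)N 4/5 satisfied
(4,2)N 6/7 satisfied
(4,3)N 6/7 satisfied
(4,4)N 6/7 satisfied
(4,5)N 4/5 satisfied
(5,1)N 2/5 satisfied
(5,2)S 3/7 satisfied
(5,4)N 4/7 satisfied
(5,5)N 3/5 satisfied
(6,1)S 2/3 satisfied
(6,2)S 3/4 satisfied
(6,3)S 3/4 satisfied
(6,4)S 2/4 satisfied
(6,5)S 1/3 satisfied
For instance (2,3) has only 2/8 same-type neighbors, below 1/3.

No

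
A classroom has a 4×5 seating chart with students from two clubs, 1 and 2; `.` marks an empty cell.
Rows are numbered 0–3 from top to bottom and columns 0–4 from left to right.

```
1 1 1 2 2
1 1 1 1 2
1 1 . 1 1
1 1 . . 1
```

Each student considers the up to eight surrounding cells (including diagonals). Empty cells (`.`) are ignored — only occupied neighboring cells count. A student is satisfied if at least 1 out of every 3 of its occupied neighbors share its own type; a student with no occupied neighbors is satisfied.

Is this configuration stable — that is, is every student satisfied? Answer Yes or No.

Yes

(0,0)1 3/3 ✓
(0,1)1 5/5 ✓
(0,2)1 4/5 ✓
(0,3)2 2/5 ✓
(0,4)2 2/3 ✓
(1,0)1 5/5 ✓
(1,1)1 7/7 ✓
(1,2)1 6/7 ✓
(1,3)1 4/7 ✓
(1,4)2 2/5 ✓
(2,0)1 5/5 ✓
(2,1)1 6/6 ✓
(2,3)1 4/5 ✓
(2,4)1 3/4 ✓
(3,0)1 3/3 ✓
(3,1)1 3/3 ✓
(3,4)1 2/2 ✓
All meet the threshold, so the configuration is stable.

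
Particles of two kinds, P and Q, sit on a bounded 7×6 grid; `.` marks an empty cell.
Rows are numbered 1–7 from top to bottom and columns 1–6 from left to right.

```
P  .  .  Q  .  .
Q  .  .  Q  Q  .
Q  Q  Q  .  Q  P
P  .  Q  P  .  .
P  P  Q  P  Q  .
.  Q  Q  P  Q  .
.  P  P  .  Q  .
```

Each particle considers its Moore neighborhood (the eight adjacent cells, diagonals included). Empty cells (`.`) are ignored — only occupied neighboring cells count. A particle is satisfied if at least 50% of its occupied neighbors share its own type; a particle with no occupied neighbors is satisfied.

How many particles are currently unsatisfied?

11

Row 1: (1,1)P 0/1 not · (1,4)Q 2/2 satisfied
Row 2: (2,1)Q 2/3 satisfied · (2,4)Q 4/4 satisfied · (2,5)Q 3/4 satisfied
Row 3: (3,1)Q 2/3 satisfied · (3,2)Q 4/5 satisfied · (3,3)Q 3/4 satisfied · (3,5)Q 2/4 satisfied · (3,6)P 0/2 not
Row 4: (4,1)P 2/4 satisfied · (4,3)Q 3/6 satisfied · (4,4)P 1/6 not
Row 5: (5,1)P 2/3 satisfied · (5,2)P 2/6 not · (5,3)Q 3/7 not · (5,4)P 2/7 not · (5,5)Q 1/4 not
Row 6: (6,2)Q 2/6 not · (6,3)Q 2/7 not · (6,4)P 2/7 not · (6,5)Q 2/4 satisfied
Row 7: (7,2)P 1/3 not · (7,3)P 2/4 satisfied · (7,5)Q 1/2 satisfied
Unsatisfied: (1,1), (3,6), (4,4), (5,2), (5,3), (5,4), (5,5), (6,2), (6,3), (6,4), (7,2) — 11 in total.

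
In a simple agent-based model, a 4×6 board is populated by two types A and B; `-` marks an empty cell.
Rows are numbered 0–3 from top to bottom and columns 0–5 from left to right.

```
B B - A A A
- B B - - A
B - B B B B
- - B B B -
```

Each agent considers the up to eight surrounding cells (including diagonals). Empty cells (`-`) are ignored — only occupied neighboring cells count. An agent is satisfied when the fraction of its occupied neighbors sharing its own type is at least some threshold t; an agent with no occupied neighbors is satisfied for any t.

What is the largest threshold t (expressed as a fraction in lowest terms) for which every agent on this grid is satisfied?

(0,0)B 2/2
(0,1)B 3/3
(0,3)A 1/2
(0,4)A 3/3
(0,5)A 2/2
(1,1)B 5/5
(1,2)B 4/5
(1,5)A 2/4
(2,0)B 1/1
(2,2)B 5/5
(2,3)B 6/6
(2,4)B 4/5
(2,5)B 2/3
(3,2)B 3/3
(3,3)B 5/5
(3,4)B 4/4
The smallest same-type fraction is 1/2 at (0,3), which reduces to 1/2. Any threshold above that leaves this agent unsatisfied.

1/2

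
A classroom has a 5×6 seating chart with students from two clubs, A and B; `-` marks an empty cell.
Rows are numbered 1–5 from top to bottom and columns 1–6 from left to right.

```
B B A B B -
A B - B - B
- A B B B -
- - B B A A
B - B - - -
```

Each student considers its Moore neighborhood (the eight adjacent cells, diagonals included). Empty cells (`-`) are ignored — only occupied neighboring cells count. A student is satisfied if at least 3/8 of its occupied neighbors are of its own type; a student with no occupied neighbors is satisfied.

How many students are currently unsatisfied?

4

Row 1: (1,1)B 2/3 satisfied · (1,2)B 2/4 satisfied · (1,3)A 0/4 not · (1,4)B 2/3 satisfied · (1,5)B 3/3 satisfied
Row 2: (2,1)A 1/4 not · (2,2)B 3/6 satisfied · (2,4)B 5/6 satisfied · (2,6)B 2/2 satisfied
Row 3: (3,2)A 1/4 not · (3,3)B 5/6 satisfied · (3,4)B 5/6 satisfied · (3,5)B 4/6 satisfied
Row 4: (4,3)B 4/5 satisfied · (4,4)B 5/6 satisfied · (4,5)A 1/4 not · (4,6)A 1/2 satisfied
Row 5: (5,1)B 0/0 satisfied · (5,3)B 2/2 satisfied
Unsatisfied: (1,3), (2,1), (3,2), (4,5) — 4 in total.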